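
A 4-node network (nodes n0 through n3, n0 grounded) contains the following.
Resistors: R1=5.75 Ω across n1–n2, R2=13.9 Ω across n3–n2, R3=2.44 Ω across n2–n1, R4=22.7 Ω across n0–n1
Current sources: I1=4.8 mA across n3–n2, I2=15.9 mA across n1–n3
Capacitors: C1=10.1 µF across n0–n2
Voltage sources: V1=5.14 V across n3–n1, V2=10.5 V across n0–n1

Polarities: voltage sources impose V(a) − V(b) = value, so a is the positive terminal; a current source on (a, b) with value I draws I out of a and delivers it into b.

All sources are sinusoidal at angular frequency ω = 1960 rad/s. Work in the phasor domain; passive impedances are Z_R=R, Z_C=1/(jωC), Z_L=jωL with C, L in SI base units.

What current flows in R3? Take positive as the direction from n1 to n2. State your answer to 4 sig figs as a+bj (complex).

-0.2378-0.1227j A

Element admittances at ω=1960 rad/s:
  Y(R1) = 0.1739+0.000j S between n1,n2
  I1: injects 0.0048 A into n2 (from n3)
  Y(R2) = 0.07194+0.000j S between n3,n2
  Y(R3) = 0.4098+0.000j S between n2,n1
  I2: injects 0.0159 A into n3 (from n1)
  Y(R4) = 0.04405+0.000j S between n0,n1
  Y(C1) = 0.000+0.01980j S between n0,n2
  V1: constraint V(n3)−V(n1) = 5.14
  V2: constraint V(n0)−V(n1) = 10.5
Assemble and solve the 5×5 MNA system:
  V(n1)=-10.50+0.000j  V(n2)=-9.920+0.2995j  V(n3)=-5.360+0.000j
  i(V1)=-0.3169+0.02155j  i(V2)=-0.4685-0.1964j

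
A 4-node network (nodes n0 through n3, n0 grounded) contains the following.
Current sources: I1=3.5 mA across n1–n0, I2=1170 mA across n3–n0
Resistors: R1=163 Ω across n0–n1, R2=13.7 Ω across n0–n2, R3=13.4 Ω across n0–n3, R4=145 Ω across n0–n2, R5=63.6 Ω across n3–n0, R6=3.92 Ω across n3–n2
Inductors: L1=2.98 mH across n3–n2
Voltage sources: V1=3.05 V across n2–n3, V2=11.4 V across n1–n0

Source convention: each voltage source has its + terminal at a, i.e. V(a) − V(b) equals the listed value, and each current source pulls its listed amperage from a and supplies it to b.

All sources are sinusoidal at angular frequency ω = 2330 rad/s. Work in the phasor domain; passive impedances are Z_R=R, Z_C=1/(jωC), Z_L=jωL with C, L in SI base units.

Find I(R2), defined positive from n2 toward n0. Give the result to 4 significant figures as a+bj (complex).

Element admittances at ω=2330 rad/s:
  I1: injects 0.0035 A into n0 (from n1)
  Y(R1) = 0.006135+0.000j S between n0,n1
  Y(R2) = 0.07299+0.000j S between n0,n2
  Y(R3) = 0.07463+0.000j S between n0,n3
  Y(R4) = 0.006897+0.000j S between n0,n2
  I2: injects 1.17 A into n0 (from n3)
  Y(R5) = 0.01572+0.000j S between n3,n0
  Y(L1) = 0.000-0.1440j S between n3,n2
  Y(R6) = 0.2551+0.000j S between n3,n2
  V1: constraint V(n2)−V(n3) = 3.05
  V2: constraint V(n1)−V(n0) = 11.4
Assemble and solve the 5×5 MNA system:
  V(n1)=11.40+0.000j  V(n2)=-5.254+0.000j  V(n3)=-8.304+0.000j
  i(V1)=-0.3583+0.4393j  i(V2)=-0.07344+0.000j

-0.3835+0.000j A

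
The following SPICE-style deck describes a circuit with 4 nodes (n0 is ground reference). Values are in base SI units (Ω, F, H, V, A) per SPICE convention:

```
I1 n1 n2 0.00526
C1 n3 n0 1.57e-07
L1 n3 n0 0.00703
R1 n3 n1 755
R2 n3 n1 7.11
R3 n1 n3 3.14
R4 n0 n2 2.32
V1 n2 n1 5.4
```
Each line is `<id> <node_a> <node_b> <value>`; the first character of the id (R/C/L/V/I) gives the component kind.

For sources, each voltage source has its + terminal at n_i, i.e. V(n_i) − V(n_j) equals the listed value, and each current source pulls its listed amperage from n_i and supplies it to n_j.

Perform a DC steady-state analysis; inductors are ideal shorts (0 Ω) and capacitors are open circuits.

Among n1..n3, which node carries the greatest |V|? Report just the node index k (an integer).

Apply KCL at each of the 3 non-ground nodes and solve the resulting linear system.
Node n1: branches {I1, R1, R2, R3, V1} → V_1 = -2.611
Node n2: branches {I1, R4, V1} → V_2 = 2.789
Node n3: branches {C1, L1, R1, R2, R3} → V_3 = 0.000
Source currents: i(L1)=-1.202, i(V1)=-1.197

2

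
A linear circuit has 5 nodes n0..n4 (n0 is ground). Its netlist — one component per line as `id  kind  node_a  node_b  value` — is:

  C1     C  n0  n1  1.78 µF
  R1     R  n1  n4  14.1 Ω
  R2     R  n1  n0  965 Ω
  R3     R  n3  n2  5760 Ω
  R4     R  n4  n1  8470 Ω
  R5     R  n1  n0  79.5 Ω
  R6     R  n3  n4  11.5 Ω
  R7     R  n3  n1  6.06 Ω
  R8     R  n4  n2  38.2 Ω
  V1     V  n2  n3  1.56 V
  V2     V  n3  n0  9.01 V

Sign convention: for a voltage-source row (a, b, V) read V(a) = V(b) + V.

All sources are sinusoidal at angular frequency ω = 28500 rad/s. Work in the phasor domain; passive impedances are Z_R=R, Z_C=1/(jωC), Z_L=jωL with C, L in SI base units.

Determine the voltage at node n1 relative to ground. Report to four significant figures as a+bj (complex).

8.107-1.850j V

MNA unknowns: 4 node voltages V₁..V_4 plus 2 source currents (V1, V2)
C1: Y=0.000+0.05073j on G[0,1]
R1: Y=0.07092+0.000j on G[1,4]
R2: Y=0.001036+0.000j on G[1,0]
R3: Y=0.0001736+0.000j on G[3,2]
R4: Y=0.0001181+0.000j on G[4,1]
R5: Y=0.01258+0.000j on G[1,0]
R6: Y=0.08696+0.000j on G[3,4]
R7: Y=0.1650+0.000j on G[3,1]
R8: Y=0.02618+0.000j on G[4,2]
V1: row V2−V3=1.56, i_V1 at 2,3
V2: row V3−V0=9.01, i_V2 at 3,0
solve → V1=8.107-1.850j, V2=10.57+0.000j, V3=9.010+0.000j, V4=8.883-0.7137j
aux → i_V1=-0.04443-0.01868j, i_V2=-0.2042-0.3861j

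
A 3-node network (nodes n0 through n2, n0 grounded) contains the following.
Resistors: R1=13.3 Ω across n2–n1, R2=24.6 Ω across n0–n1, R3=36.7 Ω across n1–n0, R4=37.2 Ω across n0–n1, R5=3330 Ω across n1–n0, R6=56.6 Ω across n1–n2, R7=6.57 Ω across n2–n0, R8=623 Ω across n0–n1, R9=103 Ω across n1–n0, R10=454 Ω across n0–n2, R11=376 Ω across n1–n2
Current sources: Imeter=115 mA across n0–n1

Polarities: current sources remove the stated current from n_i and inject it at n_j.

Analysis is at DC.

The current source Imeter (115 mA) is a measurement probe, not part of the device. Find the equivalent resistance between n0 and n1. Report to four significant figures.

R_eq = 6.046 Ω

MNA unknowns: 2 node voltages V₁..V_2
R1: Y=0.07519 on G[2,1]
R2: Y=0.04065 on G[0,1]
R3: Y=0.02725 on G[1,0]
R4: Y=0.02688 on G[0,1]
R5: Y=0.0003003 on G[1,0]
R6: Y=0.01767 on G[1,2]
R7: Y=0.1522 on G[2,0]
R8: Y=0.001605 on G[0,1]
R9: Y=0.009709 on G[1,0]
R10: Y=0.002203 on G[0,2]
R11: Y=0.002660 on G[1,2]
Imeter: z[0]−=0.115, z[1]+=0.115
solve → V1=0.6953, V2=0.2657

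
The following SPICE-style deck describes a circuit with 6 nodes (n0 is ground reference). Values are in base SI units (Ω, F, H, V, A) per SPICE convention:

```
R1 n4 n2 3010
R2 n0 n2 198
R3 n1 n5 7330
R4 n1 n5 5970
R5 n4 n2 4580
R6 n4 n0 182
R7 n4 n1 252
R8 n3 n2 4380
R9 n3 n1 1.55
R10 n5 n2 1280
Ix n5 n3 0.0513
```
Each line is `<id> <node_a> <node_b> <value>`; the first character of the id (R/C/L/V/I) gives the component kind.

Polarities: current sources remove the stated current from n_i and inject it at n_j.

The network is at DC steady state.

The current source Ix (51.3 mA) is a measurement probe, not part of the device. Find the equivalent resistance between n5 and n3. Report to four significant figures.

Element admittances at DC:
  Y(R1) = 0.0003322 S between n4,n2
  Y(R2) = 0.005051 S between n0,n2
  Y(R3) = 0.0001364 S between n1,n5
  Y(R4) = 0.0001675 S between n1,n5
  Y(R5) = 0.0002183 S between n4,n2
  Y(R6) = 0.005495 S between n4,n0
  Y(R7) = 0.003968 S between n4,n1
  Y(R8) = 0.0002283 S between n3,n2
  Y(R9) = 0.6452 S between n3,n1
  Y(R10) = 0.0007813 S between n5,n2
  Ix: injects 0.0513 A into n3 (from n5)
Assemble and solve the 5×5 MNA system:
  V(n1)=11.86  V(n2)=-4.823  V(n3)=11.93  V(n4)=4.434  V(n5)=-47.42

R_eq = 1157. Ω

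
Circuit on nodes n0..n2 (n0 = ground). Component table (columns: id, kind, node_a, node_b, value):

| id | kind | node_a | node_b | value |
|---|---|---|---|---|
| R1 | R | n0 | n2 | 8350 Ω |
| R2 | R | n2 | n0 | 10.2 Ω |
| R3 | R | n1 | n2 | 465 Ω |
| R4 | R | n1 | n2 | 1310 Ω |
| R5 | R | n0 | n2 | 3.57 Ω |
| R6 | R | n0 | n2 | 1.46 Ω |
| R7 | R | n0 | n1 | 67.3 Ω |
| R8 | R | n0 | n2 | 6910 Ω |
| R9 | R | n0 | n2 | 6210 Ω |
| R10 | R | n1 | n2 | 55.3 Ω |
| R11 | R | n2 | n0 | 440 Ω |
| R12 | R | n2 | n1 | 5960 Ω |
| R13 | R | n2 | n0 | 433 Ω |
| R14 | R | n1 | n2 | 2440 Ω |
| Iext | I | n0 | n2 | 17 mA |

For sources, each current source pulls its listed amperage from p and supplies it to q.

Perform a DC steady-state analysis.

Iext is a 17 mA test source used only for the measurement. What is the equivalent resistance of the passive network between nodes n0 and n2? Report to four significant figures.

Element admittances at DC:
  Y(R1) = 0.0001198 S between n0,n2
  Y(R2) = 0.09804 S between n2,n0
  Y(R3) = 0.002151 S between n1,n2
  Y(R4) = 0.0007634 S between n1,n2
  Y(R5) = 0.2801 S between n0,n2
  Y(R6) = 0.6849 S between n0,n2
  Y(R7) = 0.01486 S between n0,n1
  Y(R8) = 0.0001447 S between n0,n2
  Y(R9) = 0.0001610 S between n0,n2
  Y(R10) = 0.01808 S between n1,n2
  Y(R11) = 0.002273 S between n2,n0
  Y(R12) = 0.0001678 S between n2,n1
  Y(R13) = 0.002309 S between n2,n0
  Y(R14) = 0.0004098 S between n1,n2
  Iext: injects 0.017 A into n2 (from n0)
Assemble and solve the 2×2 MNA system:
  V(n1)=0.009348  V(n2)=0.01579

R_eq = 0.9286 Ω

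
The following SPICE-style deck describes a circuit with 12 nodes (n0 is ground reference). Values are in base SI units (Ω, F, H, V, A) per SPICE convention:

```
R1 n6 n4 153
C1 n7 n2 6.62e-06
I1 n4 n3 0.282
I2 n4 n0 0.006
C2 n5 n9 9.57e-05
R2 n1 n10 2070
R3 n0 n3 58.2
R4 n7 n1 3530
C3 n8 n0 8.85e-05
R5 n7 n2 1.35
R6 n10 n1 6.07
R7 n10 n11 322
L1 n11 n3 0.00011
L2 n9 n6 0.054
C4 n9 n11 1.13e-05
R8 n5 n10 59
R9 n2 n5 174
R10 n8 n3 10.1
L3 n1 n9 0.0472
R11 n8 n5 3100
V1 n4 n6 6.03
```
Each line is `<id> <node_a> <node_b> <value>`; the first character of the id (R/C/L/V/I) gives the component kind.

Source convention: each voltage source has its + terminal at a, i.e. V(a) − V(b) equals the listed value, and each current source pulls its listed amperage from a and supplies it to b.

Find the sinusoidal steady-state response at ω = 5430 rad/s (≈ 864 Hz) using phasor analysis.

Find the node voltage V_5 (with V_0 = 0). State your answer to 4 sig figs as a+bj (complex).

-0.3013+4.507j V

Element admittances at ω=5430 rad/s:
  Y(R1) = 0.006536+0.000j S between n6,n4
  Y(C1) = 0.000+0.03595j S between n7,n2
  I1: injects 0.282 A into n3 (from n4)
  I2: injects 0.006 A into n0 (from n4)
  Y(C2) = 0.000+0.5197j S between n5,n9
  Y(R2) = 0.0004831+0.000j S between n1,n10
  Y(R3) = 0.01718+0.000j S between n0,n3
  Y(R4) = 0.0002833+0.000j S between n7,n1
  Y(C3) = 0.000+0.4806j S between n8,n0
  Y(R5) = 0.7407+0.000j S between n7,n2
  Y(R6) = 0.1647+0.000j S between n10,n1
  Y(R7) = 0.003106+0.000j S between n10,n11
  Y(L1) = 0.000-1.674j S between n11,n3
  Y(L2) = 0.000-0.003410j S between n9,n6
  Y(C4) = 0.000+0.06136j S between n9,n11
  Y(R8) = 0.01695+0.000j S between n5,n10
  Y(R9) = 0.005747+0.000j S between n2,n5
  Y(R10) = 0.09901+0.000j S between n8,n3
  Y(L3) = 0.000-0.003902j S between n1,n9
  Y(R11) = 0.0003226+0.000j S between n8,n5
  V1: constraint V(n4)−V(n6) = 6.03
Assemble and solve the 12×12 MNA system:
  V(n1)=-0.1155+3.827j  V(n2)=-0.2925+4.475j  V(n3)=-0.05070-0.003388j  V(n4)=5.754-79.93j  V(n5)=-0.3013+4.507j  V(n6)=-0.2758-79.93j  V(n7)=-0.2925+4.475j  V(n8)=0.0001211+0.01067j  V(n9)=-0.2758+4.513j  V(n10)=-0.1314+3.822j  V(n11)=-0.04983-0.1754j
  i(V1)=-0.3274+0.000j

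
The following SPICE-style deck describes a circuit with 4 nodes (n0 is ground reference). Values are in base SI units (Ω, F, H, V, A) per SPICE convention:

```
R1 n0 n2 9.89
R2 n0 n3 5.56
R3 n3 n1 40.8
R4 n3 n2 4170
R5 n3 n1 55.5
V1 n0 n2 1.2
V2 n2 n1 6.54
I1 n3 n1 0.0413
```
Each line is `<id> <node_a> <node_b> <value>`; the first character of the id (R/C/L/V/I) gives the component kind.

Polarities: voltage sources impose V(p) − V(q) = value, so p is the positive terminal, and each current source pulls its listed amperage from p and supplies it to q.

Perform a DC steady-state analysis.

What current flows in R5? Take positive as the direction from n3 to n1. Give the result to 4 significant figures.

0.1095 A

Apply KCL at each of the 3 non-ground nodes and solve the resulting linear system.
Node n1: branches {R3, R5, V2, I1} → V_1 = -7.740
Node n2: branches {R1, R4, V1, V2} → V_2 = -1.200
Node n3: branches {R2, R3, R4, R5, I1} → V_3 = -1.665
Source currents: i(V1)=-0.4209, i(V2)=-0.2996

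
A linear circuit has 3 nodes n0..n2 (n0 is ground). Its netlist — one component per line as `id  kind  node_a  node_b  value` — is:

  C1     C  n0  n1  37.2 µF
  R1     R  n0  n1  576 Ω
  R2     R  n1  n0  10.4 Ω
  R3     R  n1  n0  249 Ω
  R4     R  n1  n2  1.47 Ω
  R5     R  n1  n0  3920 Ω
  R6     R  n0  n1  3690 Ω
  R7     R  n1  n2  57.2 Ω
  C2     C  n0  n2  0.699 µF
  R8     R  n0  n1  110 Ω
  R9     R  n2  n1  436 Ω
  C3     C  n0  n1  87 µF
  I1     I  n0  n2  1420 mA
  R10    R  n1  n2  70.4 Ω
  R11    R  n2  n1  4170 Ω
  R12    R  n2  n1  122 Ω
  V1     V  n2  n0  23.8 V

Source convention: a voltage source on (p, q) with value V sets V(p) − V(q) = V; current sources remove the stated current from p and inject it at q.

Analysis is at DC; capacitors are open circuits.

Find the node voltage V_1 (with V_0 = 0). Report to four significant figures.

20.62 V

Element admittances at DC:
  Y(C1) = 0.000 S between n0,n1
  Y(R1) = 0.001736 S between n0,n1
  Y(R2) = 0.09615 S between n1,n0
  Y(R3) = 0.004016 S between n1,n0
  Y(R4) = 0.6803 S between n1,n2
  Y(R5) = 0.0002551 S between n1,n0
  Y(R6) = 0.0002710 S between n0,n1
  Y(R7) = 0.01748 S between n1,n2
  Y(C2) = 0.000 S between n0,n2
  Y(R8) = 0.009091 S between n0,n1
  Y(R9) = 0.002294 S between n2,n1
  Y(C3) = 0.000 S between n0,n1
  I1: injects 1.42 A into n2 (from n0)
  Y(R10) = 0.01420 S between n1,n2
  Y(R11) = 0.0002398 S between n2,n1
  Y(R12) = 0.008197 S between n2,n1
  V1: constraint V(n2)−V(n0) = 23.8
Assemble and solve the 3×3 MNA system:
  V(n1)=20.62  V(n2)=23.80
  i(V1)=-0.8794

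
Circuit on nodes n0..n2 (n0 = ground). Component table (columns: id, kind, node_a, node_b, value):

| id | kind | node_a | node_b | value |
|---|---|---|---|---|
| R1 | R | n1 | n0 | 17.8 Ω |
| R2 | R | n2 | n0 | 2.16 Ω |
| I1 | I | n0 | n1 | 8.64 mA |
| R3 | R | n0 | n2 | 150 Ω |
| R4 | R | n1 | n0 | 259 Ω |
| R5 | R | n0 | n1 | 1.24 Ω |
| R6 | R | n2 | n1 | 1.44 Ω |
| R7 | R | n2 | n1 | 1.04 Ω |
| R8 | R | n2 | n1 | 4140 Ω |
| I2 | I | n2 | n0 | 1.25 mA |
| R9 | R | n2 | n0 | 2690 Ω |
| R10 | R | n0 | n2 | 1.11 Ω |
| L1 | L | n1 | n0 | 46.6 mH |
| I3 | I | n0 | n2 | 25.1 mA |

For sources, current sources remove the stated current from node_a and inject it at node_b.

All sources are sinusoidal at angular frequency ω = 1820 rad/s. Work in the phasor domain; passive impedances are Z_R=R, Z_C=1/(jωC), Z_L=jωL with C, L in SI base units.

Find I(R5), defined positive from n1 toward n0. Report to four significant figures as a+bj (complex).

Apply KCL at each of the 2 non-ground nodes and solve the resulting linear system.
Node n1: branches {R1, I1, R4, R5, R6, R7, R8, L1} → V_1 = 0.01342+9.785e-05j
Node n2: branches {R2, R3, R6, R7, R8, I2, R9, R10, I3} → V_2 = 0.01522+5.354e-05j

0.01082+7.891e-05j A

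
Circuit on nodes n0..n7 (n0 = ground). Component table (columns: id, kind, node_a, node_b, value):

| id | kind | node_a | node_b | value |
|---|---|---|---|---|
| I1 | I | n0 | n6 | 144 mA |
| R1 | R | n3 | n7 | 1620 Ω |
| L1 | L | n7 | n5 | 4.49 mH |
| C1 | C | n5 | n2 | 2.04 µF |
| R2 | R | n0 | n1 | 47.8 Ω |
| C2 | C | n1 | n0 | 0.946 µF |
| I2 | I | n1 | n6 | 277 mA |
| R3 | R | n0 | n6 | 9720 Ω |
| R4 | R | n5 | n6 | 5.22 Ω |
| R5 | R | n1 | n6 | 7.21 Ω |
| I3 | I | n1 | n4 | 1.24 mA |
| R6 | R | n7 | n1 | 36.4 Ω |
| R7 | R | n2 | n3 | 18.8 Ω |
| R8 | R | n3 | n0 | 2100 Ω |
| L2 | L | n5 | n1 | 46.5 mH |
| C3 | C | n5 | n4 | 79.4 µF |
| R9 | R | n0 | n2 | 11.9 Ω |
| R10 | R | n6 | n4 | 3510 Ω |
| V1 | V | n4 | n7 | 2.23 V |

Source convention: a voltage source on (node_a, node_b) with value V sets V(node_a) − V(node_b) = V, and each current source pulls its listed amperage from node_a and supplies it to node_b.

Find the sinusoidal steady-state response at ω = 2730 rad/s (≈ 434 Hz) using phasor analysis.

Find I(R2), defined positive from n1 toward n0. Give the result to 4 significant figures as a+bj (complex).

Apply KCL at each of the 7 non-ground nodes and solve the resulting linear system.
Node n1: branches {R2, C2, I2, R5, I3, R6, L2} → V_1 = 5.461-2.735j
Node n2: branches {C1, R7, R9} → V_2 = 0.2579+0.5138j
Node n3: branches {R1, R7, R8} → V_3 = 0.3088+0.4694j
Node n4: branches {I3, C3, R10, V1} → V_4 = 7.157-2.992j
Node n5: branches {L1, C1, R4, L2, C3} → V_5 = 8.434-2.893j
Node n6: branches {I1, I2, R3, R4, R5, R10} → V_6 = 8.456-2.826j
Node n7: branches {R1, L1, R6, V1} → V_7 = 4.927-2.992j
Source currents: i(V1)=-0.01993+0.2769j

0.1142-0.05721j A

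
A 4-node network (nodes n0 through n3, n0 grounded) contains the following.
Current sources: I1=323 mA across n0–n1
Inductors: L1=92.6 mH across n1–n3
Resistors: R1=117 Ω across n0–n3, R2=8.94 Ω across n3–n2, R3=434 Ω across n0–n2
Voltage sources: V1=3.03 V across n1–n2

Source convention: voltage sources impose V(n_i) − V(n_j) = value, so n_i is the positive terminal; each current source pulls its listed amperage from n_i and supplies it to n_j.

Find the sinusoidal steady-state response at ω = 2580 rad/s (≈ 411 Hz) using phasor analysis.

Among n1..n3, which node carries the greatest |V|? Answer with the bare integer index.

1

Apply KCL at each of the 3 non-ground nodes and solve the resulting linear system.
Node n1: branches {I1, L1, V1} → V_1 = 34.55+0.1526j
Node n2: branches {R2, R3, V1} → V_2 = 31.52+0.1526j
Node n3: branches {L1, R1, R2} → V_3 = 29.29-0.04114j
Source currents: i(V1)=0.3222+0.02202j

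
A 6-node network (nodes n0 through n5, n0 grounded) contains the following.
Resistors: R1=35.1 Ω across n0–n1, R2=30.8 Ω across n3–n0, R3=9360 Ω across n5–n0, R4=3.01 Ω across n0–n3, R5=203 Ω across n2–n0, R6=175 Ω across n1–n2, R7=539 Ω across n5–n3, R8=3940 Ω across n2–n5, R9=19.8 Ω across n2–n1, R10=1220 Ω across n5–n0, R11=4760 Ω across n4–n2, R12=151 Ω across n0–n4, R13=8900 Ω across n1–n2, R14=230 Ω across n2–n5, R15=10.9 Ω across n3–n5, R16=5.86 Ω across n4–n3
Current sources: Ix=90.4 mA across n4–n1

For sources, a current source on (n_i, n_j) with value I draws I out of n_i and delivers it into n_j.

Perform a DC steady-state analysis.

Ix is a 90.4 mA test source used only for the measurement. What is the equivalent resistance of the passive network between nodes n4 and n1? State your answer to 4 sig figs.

R_eq = 34.82 Ω

Element admittances at DC:
  Y(R1) = 0.02849 S between n0,n1
  Y(R2) = 0.03247 S between n3,n0
  Y(R3) = 0.0001068 S between n5,n0
  Y(R4) = 0.3322 S between n0,n3
  Y(R5) = 0.004926 S between n2,n0
  Y(R6) = 0.005714 S between n1,n2
  Y(R7) = 0.001855 S between n5,n3
  Y(R8) = 0.0002538 S between n2,n5
  Y(R9) = 0.05051 S between n2,n1
  Y(R10) = 0.0008197 S between n5,n0
  Y(R11) = 0.0002101 S between n4,n2
  Y(R12) = 0.006623 S between n0,n4
  Y(R13) = 0.0001124 S between n1,n2
  Y(R14) = 0.004348 S between n2,n5
  Y(R15) = 0.09174 S between n3,n5
  Y(R16) = 0.1706 S between n4,n3
  Ix: injects 0.0904 A into n1 (from n4)
Assemble and solve the 5×5 MNA system:
  V(n1)=2.443  V(n2)=2.074  V(n3)=-0.2058  V(n4)=-0.7048  V(n5)=-0.09807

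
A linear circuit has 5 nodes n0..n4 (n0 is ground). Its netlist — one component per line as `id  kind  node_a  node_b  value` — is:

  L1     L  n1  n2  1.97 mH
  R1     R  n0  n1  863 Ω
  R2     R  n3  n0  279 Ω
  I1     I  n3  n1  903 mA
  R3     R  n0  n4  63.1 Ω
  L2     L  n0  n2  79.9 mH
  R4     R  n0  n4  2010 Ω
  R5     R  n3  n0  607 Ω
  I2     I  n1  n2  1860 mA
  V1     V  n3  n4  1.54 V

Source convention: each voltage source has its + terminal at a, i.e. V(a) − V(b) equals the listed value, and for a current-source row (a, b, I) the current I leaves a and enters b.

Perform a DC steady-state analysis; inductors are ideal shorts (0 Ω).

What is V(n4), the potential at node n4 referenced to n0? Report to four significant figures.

-42.22 V

MNA unknowns: 4 node voltages V₁..V_4 plus 3 source currents (L1, L2, V1)
L1: row V1−V2=0, i_L1 at 1,2
R1: Y=0.001159 on G[0,1]
R2: Y=0.003584 on G[3,0]
I1: z[3]−=0.903, z[1]+=0.903
R3: Y=0.01585 on G[0,4]
L2: row V0−V2=0, i_L2 at 0,2
R4: Y=0.0004975 on G[0,4]
R5: Y=0.001647 on G[3,0]
I2: z[1]−=1.86, z[2]+=1.86
V1: row V3−V4=1.54, i_V1 at 3,4
solve → V1=0.000, V2=0.000, V3=-40.68, V4=-42.22
aux → i_L1=-0.9570, i_L2=-0.9030, i_V1=-0.6902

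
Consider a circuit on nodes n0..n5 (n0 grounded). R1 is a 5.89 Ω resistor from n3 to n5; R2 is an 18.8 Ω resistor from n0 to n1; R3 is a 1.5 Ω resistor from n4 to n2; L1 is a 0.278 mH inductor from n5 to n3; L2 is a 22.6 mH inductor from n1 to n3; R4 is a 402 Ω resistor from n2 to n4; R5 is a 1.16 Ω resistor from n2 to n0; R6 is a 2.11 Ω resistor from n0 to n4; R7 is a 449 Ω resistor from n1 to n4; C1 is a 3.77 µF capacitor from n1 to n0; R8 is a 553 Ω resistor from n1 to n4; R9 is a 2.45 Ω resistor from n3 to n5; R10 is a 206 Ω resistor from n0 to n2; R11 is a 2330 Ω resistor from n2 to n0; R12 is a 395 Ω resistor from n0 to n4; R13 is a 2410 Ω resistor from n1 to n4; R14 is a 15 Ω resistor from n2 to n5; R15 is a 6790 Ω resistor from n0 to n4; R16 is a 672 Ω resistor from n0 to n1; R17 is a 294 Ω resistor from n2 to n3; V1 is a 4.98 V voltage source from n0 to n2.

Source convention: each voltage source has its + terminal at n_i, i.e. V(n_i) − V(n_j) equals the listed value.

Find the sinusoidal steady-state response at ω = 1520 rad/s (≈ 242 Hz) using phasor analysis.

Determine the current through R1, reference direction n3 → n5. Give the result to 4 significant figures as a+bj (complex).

0.006039+0.003444j A

MNA unknowns: 5 node voltages V₁..V_5 plus 1 source current (V1)
R1: Y=0.1698+0.000j on G[3,5]
R2: Y=0.05319+0.000j on G[0,1]
R3: Y=0.6667+0.000j on G[4,2]
L1: Y=0.000-2.367j on G[5,3]
L2: Y=0.000-0.02911j on G[1,3]
R4: Y=0.002488+0.000j on G[2,4]
R5: Y=0.8621+0.000j on G[2,0]
R6: Y=0.4739+0.000j on G[0,4]
R7: Y=0.002227+0.000j on G[1,4]
C1: Y=0.000+0.005730j on G[1,0]
R8: Y=0.001808+0.000j on G[1,4]
R9: Y=0.4082+0.000j on G[3,5]
R10: Y=0.004854+0.000j on G[0,2]
R11: Y=0.0004292+0.000j on G[2,0]
R12: Y=0.002532+0.000j on G[0,4]
R13: Y=0.0004149+0.000j on G[1,4]
R14: Y=0.06667+0.000j on G[2,5]
R15: Y=0.0001473+0.000j on G[0,4]
R16: Y=0.001488+0.000j on G[0,1]
R17: Y=0.003401+0.000j on G[2,3]
V1: row V0−V2=4.98, i_V1 at 0,2
solve → V1=-1.302+1.413j, V2=-4.980+0.000j, V3=-3.916-1.067j, V4=-2.902+0.005468j, V5=-3.951-1.087j
aux → i_V1=-5.782+0.07242j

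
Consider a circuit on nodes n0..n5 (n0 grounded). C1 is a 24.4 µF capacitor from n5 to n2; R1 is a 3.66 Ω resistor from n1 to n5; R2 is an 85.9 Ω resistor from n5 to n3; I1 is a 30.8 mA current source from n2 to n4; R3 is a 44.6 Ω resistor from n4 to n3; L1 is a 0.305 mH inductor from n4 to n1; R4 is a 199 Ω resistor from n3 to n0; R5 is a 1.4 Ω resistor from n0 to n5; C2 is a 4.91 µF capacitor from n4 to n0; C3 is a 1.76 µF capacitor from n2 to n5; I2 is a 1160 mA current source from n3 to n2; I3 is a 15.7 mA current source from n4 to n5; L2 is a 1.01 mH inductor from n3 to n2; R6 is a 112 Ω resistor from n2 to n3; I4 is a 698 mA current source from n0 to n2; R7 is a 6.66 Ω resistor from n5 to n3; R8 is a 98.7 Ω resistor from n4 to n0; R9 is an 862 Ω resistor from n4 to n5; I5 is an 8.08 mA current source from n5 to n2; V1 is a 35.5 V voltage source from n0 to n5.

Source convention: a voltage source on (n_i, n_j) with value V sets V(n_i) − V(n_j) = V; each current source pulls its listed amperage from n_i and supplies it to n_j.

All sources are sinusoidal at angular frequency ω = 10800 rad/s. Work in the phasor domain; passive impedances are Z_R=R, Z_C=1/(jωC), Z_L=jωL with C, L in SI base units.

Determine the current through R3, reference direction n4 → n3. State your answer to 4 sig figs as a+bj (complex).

Apply KCL at each of the 5 non-ground nodes and solve the resulting linear system.
Node n1: branches {R1, L1} → V_1 = -32.69+6.016j
Node n2: branches {C1, I1, C3, I2, L2, R6, I4, I5} → V_2 = -32.17-7.247j
Node n3: branches {R2, R3, R4, I2, L2, R6, R7} → V_3 = -42.12-3.963j
Node n4: branches {I1, R3, L1, C2, I3, R8, R9} → V_4 = -38.11+8.544j
Node n5: branches {C1, R1, R2, R5, C3, I3, R7, R9, I5, V1} → V_5 = -35.50+0.000j
Source currents: i(V1)=-27.11-1.954j

0.08994+0.2804j A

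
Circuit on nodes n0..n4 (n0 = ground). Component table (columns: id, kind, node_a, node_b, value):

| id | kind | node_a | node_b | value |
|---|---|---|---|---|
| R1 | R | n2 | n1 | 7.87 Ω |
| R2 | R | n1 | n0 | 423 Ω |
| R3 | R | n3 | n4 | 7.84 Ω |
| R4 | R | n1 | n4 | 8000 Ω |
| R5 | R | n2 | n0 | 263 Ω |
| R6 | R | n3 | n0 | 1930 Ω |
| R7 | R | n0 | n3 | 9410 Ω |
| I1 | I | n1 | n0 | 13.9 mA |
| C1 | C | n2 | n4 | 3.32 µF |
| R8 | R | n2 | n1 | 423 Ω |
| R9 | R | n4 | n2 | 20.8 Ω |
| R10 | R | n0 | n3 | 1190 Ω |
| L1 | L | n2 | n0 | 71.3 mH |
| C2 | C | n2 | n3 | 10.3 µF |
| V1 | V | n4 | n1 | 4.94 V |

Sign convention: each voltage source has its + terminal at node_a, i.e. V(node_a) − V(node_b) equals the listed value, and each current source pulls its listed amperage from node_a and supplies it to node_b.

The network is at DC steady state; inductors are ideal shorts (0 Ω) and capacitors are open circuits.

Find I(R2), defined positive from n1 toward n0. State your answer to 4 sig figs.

-0.003371 A

MNA unknowns: 4 node voltages V₁..V_4 plus 2 source currents (L1, V1)
R1: Y=0.1271 on G[2,1]
R2: Y=0.002364 on G[1,0]
R3: Y=0.1276 on G[3,4]
R4: Y=0.0001250 on G[1,4]
R5: Y=0.003802 on G[2,0]
R6: Y=0.0005181 on G[3,0]
R7: Y=0.0001063 on G[0,3]
I1: z[1]−=0.0139, z[0]+=0.0139
C1: Y=0.000 on G[2,4]
R8: Y=0.002364 on G[2,1]
R9: Y=0.04808 on G[4,2]
R10: Y=0.0008403 on G[0,3]
L1: row V2−V0=0, i_L1 at 2,0
C2: Y=0.000 on G[2,3]
V1: row V4−V1=4.94, i_V1 at 4,1
solve → V1=-1.426, V2=0.000, V3=3.474, V4=3.514
aux → i_L1=-0.01562, i_V1=-0.1747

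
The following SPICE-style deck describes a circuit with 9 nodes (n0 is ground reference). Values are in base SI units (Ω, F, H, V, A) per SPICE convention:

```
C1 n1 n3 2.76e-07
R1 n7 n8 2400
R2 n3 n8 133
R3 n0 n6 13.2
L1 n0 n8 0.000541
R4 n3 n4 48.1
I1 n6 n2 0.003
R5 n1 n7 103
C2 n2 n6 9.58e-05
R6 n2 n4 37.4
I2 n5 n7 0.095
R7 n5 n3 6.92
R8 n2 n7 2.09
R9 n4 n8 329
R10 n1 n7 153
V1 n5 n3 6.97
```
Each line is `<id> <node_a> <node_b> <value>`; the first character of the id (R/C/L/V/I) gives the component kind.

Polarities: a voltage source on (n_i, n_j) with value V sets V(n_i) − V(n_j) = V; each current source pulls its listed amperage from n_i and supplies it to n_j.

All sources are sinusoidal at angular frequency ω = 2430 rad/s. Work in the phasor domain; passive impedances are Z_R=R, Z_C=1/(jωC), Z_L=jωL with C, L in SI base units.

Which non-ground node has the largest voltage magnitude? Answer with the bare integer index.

3

MNA unknowns: 8 node voltages V₁..V_8 plus 1 source current (V1)
C1: Y=0.000+0.0006707j on G[1,3]
R1: Y=0.0004167+0.000j on G[7,8]
R2: Y=0.007519+0.000j on G[3,8]
R3: Y=0.07576+0.000j on G[0,6]
L1: Y=0.000-0.7607j on G[0,8]
R4: Y=0.02079+0.000j on G[3,4]
I1: z[6]−=0.003, z[2]+=0.003
R5: Y=0.009709+0.000j on G[1,7]
C2: Y=0.000+0.2328j on G[2,6]
R6: Y=0.02674+0.000j on G[2,4]
I2: z[5]−=0.095, z[7]+=0.095
R7: Y=0.1445+0.000j on G[5,3]
R8: Y=0.4785+0.000j on G[2,7]
R9: Y=0.003040+0.000j on G[4,8]
R10: Y=0.006536+0.000j on G[1,7]
V1: row V5−V3=6.97, i_V1 at 5,3
solve → V1=0.6832-0.4077j, V2=0.5049-0.1861j, V3=-4.511+0.05038j, V4=-1.588-0.08070j, V5=2.459+0.05038j, V6=0.5075-0.008021j, V7=0.7022-0.1932j, V8=-0.0007988-0.05054j
aux → i_V1=-1.102+0.000j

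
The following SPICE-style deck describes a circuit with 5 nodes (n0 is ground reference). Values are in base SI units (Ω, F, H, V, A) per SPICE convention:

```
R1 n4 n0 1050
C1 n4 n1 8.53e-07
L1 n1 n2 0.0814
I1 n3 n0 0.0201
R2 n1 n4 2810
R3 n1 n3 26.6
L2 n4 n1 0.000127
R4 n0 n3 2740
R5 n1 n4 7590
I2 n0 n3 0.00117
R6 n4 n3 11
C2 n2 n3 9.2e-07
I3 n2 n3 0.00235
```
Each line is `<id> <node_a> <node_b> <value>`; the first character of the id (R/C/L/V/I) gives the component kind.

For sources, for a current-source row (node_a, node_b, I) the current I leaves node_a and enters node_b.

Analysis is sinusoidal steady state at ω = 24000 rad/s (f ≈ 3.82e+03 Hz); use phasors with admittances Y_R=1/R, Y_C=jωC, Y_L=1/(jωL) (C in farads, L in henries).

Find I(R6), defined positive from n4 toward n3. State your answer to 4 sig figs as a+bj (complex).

Apply KCL at each of the 4 non-ground nodes and solve the resulting linear system.
Node n1: branches {C1, L1, R2, R3, L2, R5} → V_1 = -14.34-0.01159j
Node n2: branches {L1, C2, I3} → V_2 = -14.45+0.1062j
Node n3: branches {I1, R3, R4, I2, R6, C2, I3} → V_3 = -14.45-0.003000j
Node n4: branches {R1, C1, R2, L2, R5, R6} → V_4 = -14.34+0.001150j

0.009738+0.0003773j A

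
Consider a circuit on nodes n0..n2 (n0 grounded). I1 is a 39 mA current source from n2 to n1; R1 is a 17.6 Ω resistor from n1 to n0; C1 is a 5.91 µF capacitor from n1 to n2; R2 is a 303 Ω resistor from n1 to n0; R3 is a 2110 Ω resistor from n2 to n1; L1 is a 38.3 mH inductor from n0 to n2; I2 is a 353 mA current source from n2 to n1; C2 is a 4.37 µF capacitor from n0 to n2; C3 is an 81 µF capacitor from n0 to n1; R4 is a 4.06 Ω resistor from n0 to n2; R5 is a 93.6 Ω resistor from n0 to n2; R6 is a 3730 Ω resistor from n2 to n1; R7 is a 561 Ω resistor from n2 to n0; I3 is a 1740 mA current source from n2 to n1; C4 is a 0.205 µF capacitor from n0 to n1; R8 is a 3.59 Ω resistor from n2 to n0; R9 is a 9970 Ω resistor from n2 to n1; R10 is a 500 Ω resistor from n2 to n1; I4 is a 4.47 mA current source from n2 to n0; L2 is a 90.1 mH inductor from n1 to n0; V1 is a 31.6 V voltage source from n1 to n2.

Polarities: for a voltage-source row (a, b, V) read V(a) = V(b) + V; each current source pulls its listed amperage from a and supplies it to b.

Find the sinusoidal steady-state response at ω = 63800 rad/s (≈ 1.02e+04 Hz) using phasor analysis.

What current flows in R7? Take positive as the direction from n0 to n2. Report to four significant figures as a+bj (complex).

MNA unknowns: 2 node voltages V₁..V_2 plus 1 source current (V1)
I1: z[2]−=0.039, z[1]+=0.039
R1: Y=0.05682+0.000j on G[1,0]
C1: Y=0.000+0.3771j on G[1,2]
R2: Y=0.003300+0.000j on G[1,0]
R3: Y=0.0004739+0.000j on G[2,1]
L1: Y=0.000-0.0004092j on G[0,2]
I2: z[2]−=0.353, z[1]+=0.353
C2: Y=0.000+0.2788j on G[0,2]
C3: Y=0.000+5.168j on G[0,1]
R4: Y=0.2463+0.000j on G[0,2]
R5: Y=0.01068+0.000j on G[0,2]
R6: Y=0.0002681+0.000j on G[2,1]
R7: Y=0.001783+0.000j on G[2,0]
I3: z[2]−=1.74, z[1]+=1.74
C4: Y=0.000+0.01308j on G[0,1]
R8: Y=0.2786+0.000j on G[2,0]
R9: Y=0.0001003+0.000j on G[2,1]
R10: Y=0.002000+0.000j on G[2,1]
I4: z[2]−=0.00447, z[0]+=0.00447
L2: Y=0.000-0.0001740j on G[1,0]
V1: row V1−V2=31.6, i_V1 at 1,2
solve → V1=1.929-2.898j, V2=-29.67-2.898j
aux → i_V1=-13.09-21.73j

0.05289+0.005166j A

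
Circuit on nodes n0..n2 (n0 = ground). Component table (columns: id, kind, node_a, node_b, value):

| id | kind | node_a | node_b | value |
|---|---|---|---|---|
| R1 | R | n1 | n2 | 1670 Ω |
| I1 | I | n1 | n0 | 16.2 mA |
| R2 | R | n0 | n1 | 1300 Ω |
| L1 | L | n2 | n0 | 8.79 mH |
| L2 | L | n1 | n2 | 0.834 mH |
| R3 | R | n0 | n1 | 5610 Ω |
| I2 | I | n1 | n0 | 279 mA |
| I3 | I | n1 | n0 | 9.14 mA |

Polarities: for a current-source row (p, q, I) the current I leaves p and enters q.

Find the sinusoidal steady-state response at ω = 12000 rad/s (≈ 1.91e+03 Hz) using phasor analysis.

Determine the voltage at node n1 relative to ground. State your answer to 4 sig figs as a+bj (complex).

-3.818-34.73j V

Element admittances at ω=12000 rad/s:
  Y(R1) = 0.0005988+0.000j S between n1,n2
  I1: injects 0.0162 A into n0 (from n1)
  Y(R2) = 0.0007692+0.000j S between n0,n1
  Y(L1) = 0.000-0.009480j S between n2,n0
  Y(L2) = 0.000-0.09992j S between n1,n2
  Y(R3) = 0.0001783+0.000j S between n0,n1
  I2: injects 0.279 A into n0 (from n1)
  I3: injects 0.00914 A into n0 (from n1)
Assemble and solve the 2×2 MNA system:
  V(n1)=-3.818-34.73j  V(n2)=-3.471-31.72j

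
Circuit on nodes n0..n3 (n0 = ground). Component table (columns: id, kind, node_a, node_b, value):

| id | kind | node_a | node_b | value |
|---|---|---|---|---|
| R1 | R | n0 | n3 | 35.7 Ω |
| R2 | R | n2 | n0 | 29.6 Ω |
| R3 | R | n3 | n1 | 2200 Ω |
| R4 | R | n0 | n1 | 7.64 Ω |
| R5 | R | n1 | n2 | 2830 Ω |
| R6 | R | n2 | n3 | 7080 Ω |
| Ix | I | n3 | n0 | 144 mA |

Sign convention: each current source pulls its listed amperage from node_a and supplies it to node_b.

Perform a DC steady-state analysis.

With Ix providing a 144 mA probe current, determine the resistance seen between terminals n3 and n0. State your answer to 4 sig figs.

MNA unknowns: 3 node voltages V₁..V_3
R1: Y=0.02801 on G[0,3]
R2: Y=0.03378 on G[2,0]
R3: Y=0.0004545 on G[3,1]
R4: Y=0.1309 on G[0,1]
R5: Y=0.0003534 on G[1,2]
R6: Y=0.0001412 on G[2,3]
Ix: z[3]−=0.144, z[0]+=0.144
solve → V1=-0.01743, V2=-0.02092, V3=-5.034

R_eq = 34.96 Ω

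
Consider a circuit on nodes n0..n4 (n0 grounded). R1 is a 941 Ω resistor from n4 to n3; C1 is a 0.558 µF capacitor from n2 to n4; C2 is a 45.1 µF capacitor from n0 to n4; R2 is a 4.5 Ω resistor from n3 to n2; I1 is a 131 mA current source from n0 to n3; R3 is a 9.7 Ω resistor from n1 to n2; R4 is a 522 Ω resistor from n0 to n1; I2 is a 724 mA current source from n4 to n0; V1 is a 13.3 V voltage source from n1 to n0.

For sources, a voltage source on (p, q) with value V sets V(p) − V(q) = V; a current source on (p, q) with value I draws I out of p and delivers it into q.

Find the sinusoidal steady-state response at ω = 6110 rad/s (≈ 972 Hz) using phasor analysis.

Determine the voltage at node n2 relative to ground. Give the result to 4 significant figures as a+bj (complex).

14.32-0.4377j V

Element admittances at ω=6110 rad/s:
  Y(R1) = 0.001063+0.000j S between n4,n3
  Y(C1) = 0.000+0.003409j S between n2,n4
  Y(C2) = 0.000+0.2756j S between n0,n4
  Y(R2) = 0.2222+0.000j S between n3,n2
  I1: injects 0.131 A into n3 (from n0)
  Y(R3) = 0.1031+0.000j S between n1,n2
  Y(R4) = 0.001916+0.000j S between n0,n1
  I2: injects 0.724 A into n0 (from n4)
  V1: constraint V(n1)−V(n0) = 13.3
Assemble and solve the 5×5 MNA system:
  V(n1)=13.30+0.000j  V(n2)=14.32-0.4377j  V(n3)=14.84-0.4236j  V(n4)=0.1638+2.534j
  i(V1)=0.07979-0.04512j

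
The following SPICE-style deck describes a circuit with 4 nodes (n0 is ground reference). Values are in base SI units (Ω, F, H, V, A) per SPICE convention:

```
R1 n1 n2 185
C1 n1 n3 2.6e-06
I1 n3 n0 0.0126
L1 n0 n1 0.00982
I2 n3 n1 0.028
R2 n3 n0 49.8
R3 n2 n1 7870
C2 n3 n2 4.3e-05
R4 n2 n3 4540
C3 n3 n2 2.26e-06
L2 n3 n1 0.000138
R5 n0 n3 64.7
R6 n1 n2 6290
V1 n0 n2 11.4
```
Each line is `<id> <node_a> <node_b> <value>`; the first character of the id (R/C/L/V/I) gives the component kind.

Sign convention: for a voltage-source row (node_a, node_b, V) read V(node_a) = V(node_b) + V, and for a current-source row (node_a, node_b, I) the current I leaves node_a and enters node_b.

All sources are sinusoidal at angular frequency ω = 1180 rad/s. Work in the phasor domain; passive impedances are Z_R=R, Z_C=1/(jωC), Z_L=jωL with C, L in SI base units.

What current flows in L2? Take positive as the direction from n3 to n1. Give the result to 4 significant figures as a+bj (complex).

-0.7999-0.5599j A

MNA unknowns: 3 node voltages V₁..V_3 plus 1 source current (V1)
R1: Y=0.005405+0.000j on G[1,2]
C1: Y=0.000+0.003068j on G[1,3]
I1: z[3]−=0.0126, z[0]+=0.0126
L1: Y=0.000-0.08630j on G[0,1]
I2: z[3]−=0.028, z[1]+=0.028
R2: Y=0.02008+0.000j on G[3,0]
R3: Y=0.0001271+0.000j on G[2,1]
C2: Y=0.000+0.05074j on G[3,2]
R4: Y=0.0002203+0.000j on G[2,3]
C3: Y=0.000+0.002667j on G[3,2]
L2: Y=0.000-6.141j on G[3,1]
R5: Y=0.01546+0.000j on G[0,3]
R6: Y=0.0001590+0.000j on G[1,2]
V1: row V0−V2=11.4, i_V1 at 0,2
solve → V1=5.820-10.08j, V2=-11.40+0.000j, V3=5.911-10.21j
aux → i_V1=-0.6469-0.8649j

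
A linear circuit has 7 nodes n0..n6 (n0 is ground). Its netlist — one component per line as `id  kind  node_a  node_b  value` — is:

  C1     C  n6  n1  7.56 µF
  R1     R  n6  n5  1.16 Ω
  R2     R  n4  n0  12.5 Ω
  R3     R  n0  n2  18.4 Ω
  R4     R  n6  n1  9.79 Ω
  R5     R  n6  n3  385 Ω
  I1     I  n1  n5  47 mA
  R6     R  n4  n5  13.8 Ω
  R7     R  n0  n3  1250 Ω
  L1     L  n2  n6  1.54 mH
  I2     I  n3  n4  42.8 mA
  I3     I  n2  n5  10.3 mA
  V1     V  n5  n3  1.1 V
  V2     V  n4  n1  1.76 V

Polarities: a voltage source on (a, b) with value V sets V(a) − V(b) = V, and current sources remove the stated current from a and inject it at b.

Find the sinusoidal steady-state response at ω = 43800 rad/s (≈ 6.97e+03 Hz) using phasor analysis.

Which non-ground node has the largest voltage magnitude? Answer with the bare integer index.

3

Element admittances at ω=43800 rad/s:
  Y(C1) = 0.000+0.3311j S between n6,n1
  Y(R1) = 0.8621+0.000j S between n6,n5
  Y(R2) = 0.08000+0.000j S between n4,n0
  Y(R3) = 0.05435+0.000j S between n0,n2
  Y(R4) = 0.1021+0.000j S between n6,n1
  Y(R5) = 0.002597+0.000j S between n6,n3
  I1: injects 0.047 A into n5 (from n1)
  Y(R6) = 0.07246+0.000j S between n4,n5
  Y(R7) = 0.0008000+0.000j S between n0,n3
  Y(L1) = 0.000-0.01483j S between n2,n6
  I2: injects 0.0428 A into n4 (from n3)
  I3: injects 0.0103 A into n5 (from n2)
  V1: constraint V(n5)−V(n3) = 1.1
  V2: constraint V(n4)−V(n1) = 1.76
Assemble and solve the 8×8 MNA system:
  V(n1)=-1.464-0.1653j  V(n2)=-0.4015+0.2506j  V(n3)=-2.275-0.4982j  V(n4)=0.2955-0.1653j  V(n5)=-1.175-0.4982j  V(n6)=-1.320-0.5265j
  i(V1)=0.03850-0.0003249j  i(V2)=-0.08738-0.01090j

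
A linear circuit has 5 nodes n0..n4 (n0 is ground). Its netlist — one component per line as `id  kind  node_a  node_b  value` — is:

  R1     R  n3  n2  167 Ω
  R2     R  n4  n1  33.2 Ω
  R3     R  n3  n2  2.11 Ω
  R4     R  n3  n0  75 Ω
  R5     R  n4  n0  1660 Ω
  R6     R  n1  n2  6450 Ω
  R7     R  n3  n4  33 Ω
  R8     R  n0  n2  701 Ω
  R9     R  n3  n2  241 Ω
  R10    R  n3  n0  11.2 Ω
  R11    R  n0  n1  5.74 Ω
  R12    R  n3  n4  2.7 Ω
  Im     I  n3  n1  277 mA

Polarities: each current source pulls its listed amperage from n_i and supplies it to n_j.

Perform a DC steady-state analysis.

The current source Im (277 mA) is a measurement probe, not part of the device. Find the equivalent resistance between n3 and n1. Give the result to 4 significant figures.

MNA unknowns: 4 node voltages V₁..V_4
R1: Y=0.005988 on G[3,2]
R2: Y=0.03012 on G[4,1]
R3: Y=0.4739 on G[3,2]
R4: Y=0.01333 on G[3,0]
R5: Y=0.0006024 on G[4,0]
R6: Y=0.0001550 on G[1,2]
R7: Y=0.03030 on G[3,4]
R8: Y=0.001427 on G[0,2]
R9: Y=0.004149 on G[3,2]
R10: Y=0.08929 on G[3,0]
R11: Y=0.1742 on G[0,1]
R12: Y=0.3704 on G[3,4]
Im: z[3]−=0.277, z[1]+=0.277
solve → V1=1.111, V2=-1.845, V3=-1.851, V4=-1.642

R_eq = 10.70 Ω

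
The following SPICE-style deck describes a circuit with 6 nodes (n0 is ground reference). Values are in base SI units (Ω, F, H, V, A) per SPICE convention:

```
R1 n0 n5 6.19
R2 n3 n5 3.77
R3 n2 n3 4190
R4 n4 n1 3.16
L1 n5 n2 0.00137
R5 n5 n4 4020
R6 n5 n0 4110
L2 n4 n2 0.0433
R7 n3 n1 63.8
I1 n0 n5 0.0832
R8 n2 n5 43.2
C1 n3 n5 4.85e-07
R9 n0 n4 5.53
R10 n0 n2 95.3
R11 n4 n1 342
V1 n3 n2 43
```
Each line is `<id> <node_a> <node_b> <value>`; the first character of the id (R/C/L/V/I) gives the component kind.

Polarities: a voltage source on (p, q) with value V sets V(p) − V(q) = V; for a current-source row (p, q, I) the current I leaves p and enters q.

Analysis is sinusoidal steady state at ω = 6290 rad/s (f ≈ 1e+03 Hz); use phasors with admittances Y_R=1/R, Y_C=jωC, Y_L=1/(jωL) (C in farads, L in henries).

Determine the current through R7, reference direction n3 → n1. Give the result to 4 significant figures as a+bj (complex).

0.1575-0.1736j A

Apply KCL at each of the 5 non-ground nodes and solve the resulting linear system.
Node n1: branches {R4, R7, R11} → V_1 = 1.130-0.8431j
Node n2: branches {R3, L1, L2, R8, R10, V1} → V_2 = -31.82-11.92j
Node n3: branches {R2, R3, R7, C1, V1} → V_3 = 11.18-11.92j
Node n4: branches {R4, R5, L2, R9, R11} → V_4 = 0.6369-0.2994j
Node n5: branches {R1, R2, L1, R5, R6, I1, R8, C1} → V_5 = 1.866+1.108j
Source currents: i(V1)=-2.679+3.601j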